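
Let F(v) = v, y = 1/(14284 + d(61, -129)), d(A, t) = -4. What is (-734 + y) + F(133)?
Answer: -8582279/14280 ≈ -601.00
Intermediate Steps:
y = 1/14280 (y = 1/(14284 - 4) = 1/14280 ≈ 7.0028e-5)
(-734 + y) + F(133) = (-734 + 1/14280) + 133 = -10481519/14280 + 133 = -8582279/14280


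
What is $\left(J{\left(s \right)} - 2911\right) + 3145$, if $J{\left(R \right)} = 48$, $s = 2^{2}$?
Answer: $282$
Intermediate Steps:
$s = 4$
$\left(J{\left(s \right)} - 2911\right) + 3145 = \left(48 - 2911\right) + 3145 = -2863 + 3145 = 282$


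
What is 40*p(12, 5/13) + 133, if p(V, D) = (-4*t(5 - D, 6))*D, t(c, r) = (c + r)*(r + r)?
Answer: -1302323/169 ≈ -7706.1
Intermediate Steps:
t(c, r) = 2*r*(c + r) (t(c, r) = (c + r)*(2*r) = 2*r*(c + r))
p(V, D) = D*(-528 + 48*D) (p(V, D) = (-8*6*((5 - D) + 6))*D = (-8*6*(11 - D))*D = (-4*(132 - 12*D))*D = (-528 + 48*D)*D = D*(-528 + 48*D))
40*p(12, 5/13) + 133 = 40*(48*(5/13)*(-11 + 5/13)) + 133 = 40*(48*(5/13)*(-138/13)) + 133 = 40*(-33120/169) + 133 = -1324800/169 + 133 = -1302323/169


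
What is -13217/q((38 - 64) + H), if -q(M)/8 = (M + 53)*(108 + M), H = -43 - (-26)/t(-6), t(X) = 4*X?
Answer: -237906/93275 ≈ -2.5506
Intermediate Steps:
H = -529/12 (H = -43 - (-26)/(4*(-6)) = -43 - (-26)/(-24) = -43 - (-26)*(-1)/24 = -43 - 1*13/12 = -43 - 13/12 = -529/12 ≈ -44.083)
q(M) = -8*(53 + M)*(108 + M) (q(M) = -8*(M + 53)*(108 + M) = -8*(53 + M)*(108 + M))
-13217/q((38 - 64) + H) = -13217/(-45792 - 1288*((38 - 64) - 529/12) - 8*((38 - 64) - 529/12)²) = -13217/(-45792 - 1288*(-26 - 529/12) - 8*(-26 - 529/12)²) = -13217/(-45792 - 1288*(-841/12) - 8*(-841/12)²) = -13217/(-45792 + 270802/3 - 8*707281/144) = -13217/(-45792 + 270802/3 - 707281/18) = -13217/93275/18 = -13217*18/93275 = -237906/93275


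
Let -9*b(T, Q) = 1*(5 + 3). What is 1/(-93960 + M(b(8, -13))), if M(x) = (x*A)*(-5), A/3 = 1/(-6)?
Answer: -9/845660 ≈ -1.0643e-5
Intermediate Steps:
A = -½ (A = 3/(-6) = 3*(-⅙) = -½ ≈ -0.50000)
b(T, Q) = -8/9 (b(T, Q) = -(5 + 3)/9 = -8/9)
M(x) = 5*x/2 (M(x) = (x*(-½))*(-5) = -x/2*(-5) = 5*x/2)
1/(-93960 + M(b(8, -13))) = 1/(-93960 + (5/2)*(-8/9)) = 1/(-93960 - 20/9) = 1/(-845660/9) = -9/845660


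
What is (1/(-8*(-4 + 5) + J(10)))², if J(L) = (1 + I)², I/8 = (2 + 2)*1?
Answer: 1/1168561 ≈ 8.5575e-7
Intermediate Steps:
I = 32 (I = 8*((2 + 2)*1) = 8*(4*1) = 8*4 = 32)
J(L) = 1089 (J(L) = (1 + 32)² = 33² = 1089)
(1/(-8*(-4 + 5) + J(10)))² = (1/(-8*(-4 + 5) + 1089))² = (1/(-8*1 + 1089))² = (1/(-8 + 1089))² = (1/1081)² = 1/1168561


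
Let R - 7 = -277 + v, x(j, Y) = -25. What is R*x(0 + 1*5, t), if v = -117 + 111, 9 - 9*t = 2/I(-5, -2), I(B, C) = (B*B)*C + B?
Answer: 6900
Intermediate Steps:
I(B, C) = B + C*B**2 (I(B, C) = B**2*C + B = C*B**2 + B = B + C*B**2)
t = 497/495 (t = 1 - 2/(9*((-5*(1 - 5*(-2))))) = 1 - 2/(9*((-5*(1 + 10)))) = 1 - 2/(9*((-5*11))) = 1 - 2/(9*(-55)) = 1 - 2*(-1)/(9*55) = 1 - 1/9*(-2/55) = 1 + 2/495 = 497/495 ≈ 1.0040)
v = -6
R = -276 (R = 7 + (-277 - 6) = 7 - 283 = -276)
R*x(0 + 1*5, t) = -276*(-25) = 6900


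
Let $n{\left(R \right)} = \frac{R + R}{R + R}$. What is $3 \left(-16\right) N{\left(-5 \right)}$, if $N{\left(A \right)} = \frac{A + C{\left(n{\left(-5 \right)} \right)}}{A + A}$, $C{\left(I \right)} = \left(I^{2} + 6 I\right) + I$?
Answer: $\frac{72}{5} \approx 14.4$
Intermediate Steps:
$n{\left(R \right)} = 1$ ($n{\left(R \right)} = \frac{2 R}{2 R} = 2 R \frac{1}{2 R} = 1$)
$C{\left(I \right)} = I^{2} + 7 I$
$N{\left(A \right)} = \frac{8 + A}{2 A}$ ($N{\left(A \right)} = \frac{A + 1 \left(7 + 1\right)}{A + A} = \frac{A + 1 \cdot 8}{2 A} = \left(A + 8\right) \frac{1}{2 A} = \left(8 + A\right) \frac{1}{2 A} = \frac{8 + A}{2 A}$)
$3 \left(-16\right) N{\left(-5 \right)} = 3 \left(-16\right) \frac{8 - 5}{2 \left(-5\right)} = - 48 \cdot \frac{1}{2} \left(- \frac{1}{5}\right) 3 = \left(-48\right) \left(- \frac{3}{10}\right) = \frac{72}{5}$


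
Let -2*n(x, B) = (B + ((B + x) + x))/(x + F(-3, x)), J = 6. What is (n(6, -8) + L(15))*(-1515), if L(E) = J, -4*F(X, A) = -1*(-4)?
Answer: -9696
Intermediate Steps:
F(X, A) = -1 (F(X, A) = -(-1)*(-4)/4 = -¼*4 = -1)
L(E) = 6
n(x, B) = -(2*B + 2*x)/(2*(-1 + x)) (n(x, B) = -(B + ((B + x) + x))/(2*(x - 1)) = -(B + (B + 2*x))/(2*(-1 + x)) = -(2*B + 2*x)/(2*(-1 + x)))
(n(6, -8) + L(15))*(-1515) = ((-1*(-8) - 1*6)/(-1 + 6) + 6)*(-1515) = ((8 - 6)/5 + 6)*(-1515) = ((⅕)*2 + 6)*(-1515) = (⅖ + 6)*(-1515) = (32/5)*(-1515) = -9696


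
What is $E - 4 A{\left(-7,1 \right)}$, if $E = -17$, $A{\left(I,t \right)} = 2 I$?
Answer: $39$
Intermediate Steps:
$E - 4 A{\left(-7,1 \right)} = -17 - 4 \cdot 2 \left(-7\right) = -17 - -56 = -17 + 56 = 39$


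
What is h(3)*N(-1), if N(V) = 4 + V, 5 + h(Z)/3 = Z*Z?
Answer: 36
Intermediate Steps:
h(Z) = -15 + 3*Z² (h(Z) = -15 + 3*(Z*Z) = -15 + 3*Z²)
h(3)*N(-1) = (-15 + 3*3²)*(4 - 1) = (-15 + 3*9)*3 = (-15 + 27)*3 = 12*3 = 36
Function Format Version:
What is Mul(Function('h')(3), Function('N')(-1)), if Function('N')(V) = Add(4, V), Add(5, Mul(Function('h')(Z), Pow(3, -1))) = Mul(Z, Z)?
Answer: 36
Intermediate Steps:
Function('h')(Z) = Add(-15, Mul(3, Pow(Z, 2))) (Function('h')(Z) = Add(-15, Mul(3, Mul(Z, Z))) = Add(-15, Mul(3, Pow(Z, 2))))
Mul(Function('h')(3), Function('N')(-1)) = Mul(Add(-15, Mul(3, Pow(3, 2))), Add(4, -1)) = Mul(Add(-15, Mul(3, 9)), 3) = Mul(Add(-15, 27), 3) = Mul(12, 3) = 36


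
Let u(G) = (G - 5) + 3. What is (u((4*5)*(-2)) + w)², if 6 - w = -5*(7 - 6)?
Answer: 961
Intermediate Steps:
w = 11 (w = 6 - (-5)*(7 - 6) = 6 - (-5) = 6 - 1*(-5) = 6 + 5 = 11)
u(G) = -2 + G (u(G) = (-5 + G) + 3 = -2 + G)
(u((4*5)*(-2)) + w)² = ((-2 + (4*5)*(-2)) + 11)² = ((-2 + 20*(-2)) + 11)² = ((-2 - 40) + 11)² = (-42 + 11)² = (-31)² = 961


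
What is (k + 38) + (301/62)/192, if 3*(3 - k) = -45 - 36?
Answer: 809773/11904 ≈ 68.025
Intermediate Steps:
k = 30 (k = 3 - (-45 - 36)/3 = 3 - ⅓*(-81) = 3 + 27 = 30)
(k + 38) + (301/62)/192 = (30 + 38) + (301/62)/192 = 68 + (301*(1/62))*(1/192) = 68 + (301/62)*(1/192) = 68 + 301/11904 = 809773/11904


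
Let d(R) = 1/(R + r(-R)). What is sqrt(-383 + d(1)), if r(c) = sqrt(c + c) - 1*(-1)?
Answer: sqrt((-765 - 383*I*sqrt(2))/(2 + I*sqrt(2))) ≈ 0.00603 - 19.562*I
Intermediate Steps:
r(c) = 1 + sqrt(2)*sqrt(c) (r(c) = sqrt(2*c) + 1 = sqrt(2)*sqrt(c) + 1 = 1 + sqrt(2)*sqrt(c))
d(R) = 1/(1 + R + sqrt(2)*sqrt(-R)) (d(R) = 1/(R + (1 + sqrt(2)*sqrt(-R))) = 1/(1 + R + sqrt(2)*sqrt(-R)))
sqrt(-383 + d(1)) = sqrt(-383 + 1/(1 + 1 + sqrt(2)*sqrt(-1*1))) = sqrt(-383 + 1/(1 + 1 + sqrt(2)*sqrt(-1))) = sqrt(-383 + 1/(1 + 1 + sqrt(2)*I)) = sqrt(-383 + 1/(1 + 1 + I*sqrt(2))) = sqrt(-383 + 1/(2 + I*sqrt(2)))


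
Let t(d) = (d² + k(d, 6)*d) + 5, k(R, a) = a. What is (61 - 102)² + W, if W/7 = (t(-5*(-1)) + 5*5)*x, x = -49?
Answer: -27474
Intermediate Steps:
t(d) = 5 + d² + 6*d (t(d) = (d² + 6*d) + 5 = 5 + d² + 6*d)
W = -29155 (W = 7*(((5 + (-5*(-1))² + 6*(-5*(-1))) + 5*5)*(-49)) = 7*(((5 + 5² + 6*5) + 25)*(-49)) = 7*(((5 + 25 + 30) + 25)*(-49)) = 7*((60 + 25)*(-49)) = 7*(85*(-49)) = 7*(-4165) = -29155)
(61 - 102)² + W = (61 - 102)² - 29155 = (-41)² - 29155 = 1681 - 29155 = -27474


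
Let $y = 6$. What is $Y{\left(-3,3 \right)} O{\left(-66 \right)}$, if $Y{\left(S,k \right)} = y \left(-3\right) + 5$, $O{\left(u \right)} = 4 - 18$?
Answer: $182$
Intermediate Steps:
$O{\left(u \right)} = -14$
$Y{\left(S,k \right)} = -13$ ($Y{\left(S,k \right)} = 6 \left(-3\right) + 5 = -18 + 5 = -13$)
$Y{\left(-3,3 \right)} O{\left(-66 \right)} = \left(-13\right) \left(-14\right) = 182$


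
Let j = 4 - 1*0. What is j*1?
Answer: 4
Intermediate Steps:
j = 4 (j = 4 + 0 = 4)
j*1 = 4*1 = 4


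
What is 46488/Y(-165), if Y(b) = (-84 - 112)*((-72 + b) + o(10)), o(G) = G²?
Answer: 11622/6713 ≈ 1.7313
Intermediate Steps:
Y(b) = -5488 - 196*b (Y(b) = (-84 - 112)*((-72 + b) + 10²) = -196*((-72 + b) + 100) = -196*(28 + b) = -5488 - 196*b)
46488/Y(-165) = 46488/(-5488 - 196*(-165)) = 46488/(-5488 + 32340) = 46488/26852 = 46488*(1/26852) = 11622/6713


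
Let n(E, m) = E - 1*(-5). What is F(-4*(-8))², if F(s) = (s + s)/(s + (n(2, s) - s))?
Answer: 4096/49 ≈ 83.592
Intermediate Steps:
n(E, m) = 5 + E (n(E, m) = E + 5 = 5 + E)
F(s) = 2*s/7 (F(s) = (s + s)/(s + ((5 + 2) - s)) = (2*s)/(s + (7 - s)) = (2*s)/7 = (2*s)*(⅐) = 2*s/7)
F(-4*(-8))² = (2*(-4*(-8))/7)² = ((2/7)*32)² = (64/7)² = 4096/49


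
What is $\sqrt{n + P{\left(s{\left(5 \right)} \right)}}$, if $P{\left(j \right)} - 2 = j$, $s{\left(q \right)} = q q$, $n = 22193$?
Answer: $2 \sqrt{5555} \approx 149.06$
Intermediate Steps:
$s{\left(q \right)} = q^{2}$
$P{\left(j \right)} = 2 + j$
$\sqrt{n + P{\left(s{\left(5 \right)} \right)}} = \sqrt{22193 + \left(2 + 5^{2}\right)} = \sqrt{22193 + \left(2 + 25\right)} = \sqrt{22193 + 27} = \sqrt{22220} = 2 \sqrt{5555}$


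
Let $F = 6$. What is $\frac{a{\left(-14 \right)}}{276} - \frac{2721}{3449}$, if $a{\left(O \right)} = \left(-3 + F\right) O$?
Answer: $- \frac{149309}{158654} \approx -0.9411$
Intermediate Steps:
$a{\left(O \right)} = 3 O$ ($a{\left(O \right)} = \left(-3 + 6\right) O = 3 O$)
$\frac{a{\left(-14 \right)}}{276} - \frac{2721}{3449} = \frac{3 \left(-14\right)}{276} - \frac{2721}{3449} = \left(-42\right) \frac{1}{276} - \frac{2721}{3449} = - \frac{7}{46} - \frac{2721}{3449} = - \frac{149309}{158654}$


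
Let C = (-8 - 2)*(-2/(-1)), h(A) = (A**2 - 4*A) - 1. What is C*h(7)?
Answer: -400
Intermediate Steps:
h(A) = -1 + A**2 - 4*A
C = -20 (C = -(-20)*(-1) = -10*2 = -20)
C*h(7) = -20*(-1 + 7**2 - 4*7) = -20*(-1 + 49 - 28) = -20*20 = -400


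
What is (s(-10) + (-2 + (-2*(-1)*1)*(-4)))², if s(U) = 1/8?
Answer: 6241/64 ≈ 97.516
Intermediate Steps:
s(U) = ⅛
(s(-10) + (-2 + (-2*(-1)*1)*(-4)))² = (⅛ + (-2 + (-2*(-1)*1)*(-4)))² = (⅛ + (-2 + (2*1)*(-4)))² = (⅛ + (-2 + 2*(-4)))² = (⅛ + (-2 - 8))² = (⅛ - 10)² = (-79/8)² = 6241/64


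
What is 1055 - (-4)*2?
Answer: 1063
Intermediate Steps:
1055 - (-4)*2 = 1055 - 1*(-8) = 1055 + 8 = 1063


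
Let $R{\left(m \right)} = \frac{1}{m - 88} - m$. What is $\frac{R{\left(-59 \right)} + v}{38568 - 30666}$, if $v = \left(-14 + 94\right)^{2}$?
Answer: $\frac{474736}{580797} \approx 0.81739$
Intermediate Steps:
$v = 6400$ ($v = 80^{2} = 6400$)
$R{\left(m \right)} = \frac{1}{-88 + m} - m$
$\frac{R{\left(-59 \right)} + v}{38568 - 30666} = \frac{\frac{1 - \left(-59\right)^{2} + 88 \left(-59\right)}{-88 - 59} + 6400}{38568 - 30666} = \frac{\frac{1 - 3481 - 5192}{-147} + 6400}{7902} = \left(- \frac{1 - 3481 - 5192}{147} + 6400\right) \frac{1}{7902} = \left(\left(- \frac{1}{147}\right) \left(-8672\right) + 6400\right) \frac{1}{7902} = \left(\frac{8672}{147} + 6400\right) \frac{1}{7902} = \frac{949472}{147} \cdot \frac{1}{7902} = \frac{474736}{580797}$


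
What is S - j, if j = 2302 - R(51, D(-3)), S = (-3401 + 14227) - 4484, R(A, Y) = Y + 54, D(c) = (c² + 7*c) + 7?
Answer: 4089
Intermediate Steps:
D(c) = 7 + c² + 7*c
R(A, Y) = 54 + Y
S = 6342 (S = 10826 - 4484 = 6342)
j = 2253 (j = 2302 - (54 + (7 + (-3)² + 7*(-3))) = 2302 - (54 + (7 + 9 - 21)) = 2302 - (54 - 5) = 2302 - 1*49 = 2302 - 49 = 2253)
S - j = 6342 - 1*2253 = 6342 - 2253 = 4089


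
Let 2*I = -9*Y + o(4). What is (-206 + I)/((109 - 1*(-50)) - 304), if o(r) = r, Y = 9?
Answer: 489/290 ≈ 1.6862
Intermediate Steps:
I = -77/2 (I = (-9*9 + 4)/2 = (-81 + 4)/2 = (½)*(-77) = -77/2 ≈ -38.500)
(-206 + I)/((109 - 1*(-50)) - 304) = (-206 - 77/2)/((109 - 1*(-50)) - 304) = -489/(2*((109 + 50) - 304)) = -489/(2*(159 - 304)) = -489/2/(-145) = -489/2*(-1/145) = 489/290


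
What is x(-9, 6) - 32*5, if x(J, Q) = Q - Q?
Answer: -160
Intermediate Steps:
x(J, Q) = 0
x(-9, 6) - 32*5 = 0 - 32*5 = 0 - 160 = -160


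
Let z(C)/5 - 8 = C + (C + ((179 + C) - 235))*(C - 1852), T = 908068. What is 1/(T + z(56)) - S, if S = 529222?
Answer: -214603754775/405508 ≈ -5.2922e+5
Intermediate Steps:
z(C) = 40 + 5*C + 5*(-1852 + C)*(-56 + 2*C) (z(C) = 40 + 5*(C + (C + ((179 + C) - 235))*(C - 1852)) = 40 + 5*(C + (C + (-56 + C))*(-1852 + C)) = 40 + 5*(C + (-56 + 2*C)*(-1852 + C)) = 40 + 5*(C + (-1852 + C)*(-56 + 2*C)) = 40 + (5*C + 5*(-1852 + C)*(-56 + 2*C)) = 40 + 5*C + 5*(-1852 + C)*(-56 + 2*C))
1/(T + z(56)) - S = 1/(908068 + (518600 - 18795*56 + 10*56²)) - 1*529222 = 1/(908068 + (518600 - 1052520 + 10*3136)) - 529222 = 1/(908068 + (518600 - 1052520 + 31360)) - 529222 = 1/(908068 - 502560) - 529222 = 1/405508 - 529222 = -214603754775/405508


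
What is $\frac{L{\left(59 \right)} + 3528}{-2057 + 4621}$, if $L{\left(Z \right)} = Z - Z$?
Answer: $\frac{882}{641} \approx 1.376$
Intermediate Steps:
$L{\left(Z \right)} = 0$
$\frac{L{\left(59 \right)} + 3528}{-2057 + 4621} = \frac{0 + 3528}{-2057 + 4621} = \frac{3528}{2564} = 3528 \cdot \frac{1}{2564} = \frac{882}{641}$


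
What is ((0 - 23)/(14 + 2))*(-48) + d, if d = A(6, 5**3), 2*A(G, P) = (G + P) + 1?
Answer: 135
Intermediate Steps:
A(G, P) = 1/2 + G/2 + P/2 (A(G, P) = ((G + P) + 1)/2 = (1 + G + P)/2 = 1/2 + G/2 + P/2)
d = 66 (d = 1/2 + (1/2)*6 + (1/2)*5**3 = 1/2 + 3 + (1/2)*125 = 1/2 + 3 + 125/2 = 66)
((0 - 23)/(14 + 2))*(-48) + d = ((0 - 23)/(14 + 2))*(-48) + 66 = -23/16*(-48) + 66 = 69 + 66 = 135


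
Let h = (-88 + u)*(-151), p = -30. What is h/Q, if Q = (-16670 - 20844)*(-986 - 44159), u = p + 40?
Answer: 5889/846784765 ≈ 6.9545e-6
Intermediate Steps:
u = 10 (u = -30 + 40 = 10)
Q = 1693569530 (Q = -37514*(-45145) = 1693569530)
h = 11778 (h = (-88 + 10)*(-151) = -78*(-151) = 11778)
h/Q = 11778/1693569530 = 11778*(1/1693569530) = 5889/846784765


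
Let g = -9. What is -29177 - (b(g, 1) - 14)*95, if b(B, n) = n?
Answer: -27942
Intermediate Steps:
-29177 - (b(g, 1) - 14)*95 = -29177 - (1 - 14)*95 = -29177 - (-13)*95 = -29177 - 1*(-1235) = -29177 + 1235 = -27942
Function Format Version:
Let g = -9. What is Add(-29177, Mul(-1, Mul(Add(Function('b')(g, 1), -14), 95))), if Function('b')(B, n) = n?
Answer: -27942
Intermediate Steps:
Add(-29177, Mul(-1, Mul(Add(Function('b')(g, 1), -14), 95))) = Add(-29177, Mul(-1, Mul(Add(1, -14), 95))) = Add(-29177, Mul(-1, Mul(-13, 95))) = Add(-29177, Mul(-1, -1235)) = Add(-29177, 1235) = -27942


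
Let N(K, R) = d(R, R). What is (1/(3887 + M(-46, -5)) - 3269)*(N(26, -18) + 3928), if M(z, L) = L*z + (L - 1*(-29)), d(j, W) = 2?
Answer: -53200127040/4141 ≈ -1.2847e+7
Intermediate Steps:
N(K, R) = 2
M(z, L) = 29 + L + L*z (M(z, L) = L*z + (L + 29) = L*z + (29 + L) = 29 + L + L*z)
(1/(3887 + M(-46, -5)) - 3269)*(N(26, -18) + 3928) = (1/(3887 + (29 - 5 - 5*(-46))) - 3269)*(2 + 3928) = (1/(3887 + (29 - 5 + 230)) - 3269)*3930 = (1/(3887 + 254) - 3269)*3930 = (1/4141 - 3269)*3930 = -13536928/4141*3930 = -53200127040/4141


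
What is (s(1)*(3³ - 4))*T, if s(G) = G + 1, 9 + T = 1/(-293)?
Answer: -121348/293 ≈ -414.16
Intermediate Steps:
T = -2638/293 (T = -9 + 1/(-293) = -9 - 1/293 = -2638/293 ≈ -9.0034)
s(G) = 1 + G
(s(1)*(3³ - 4))*T = ((1 + 1)*(3³ - 4))*(-2638/293) = (2*(27 - 4))*(-2638/293) = (2*23)*(-2638/293) = 46*(-2638/293) = -121348/293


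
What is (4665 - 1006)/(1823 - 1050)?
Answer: 3659/773 ≈ 4.7335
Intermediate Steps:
(4665 - 1006)/(1823 - 1050) = 3659/773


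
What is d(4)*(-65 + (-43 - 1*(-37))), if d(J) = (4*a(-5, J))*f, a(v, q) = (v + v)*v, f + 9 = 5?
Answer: 56800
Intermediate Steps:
f = -4 (f = -9 + 5 = -4)
a(v, q) = 2*v**2 (a(v, q) = (2*v)*v = 2*v**2)
d(J) = -800 (d(J) = (4*(2*(-5)**2))*(-4) = (4*(2*25))*(-4) = (4*50)*(-4) = 200*(-4) = -800)
d(4)*(-65 + (-43 - 1*(-37))) = -800*(-65 + (-43 - 1*(-37))) = -800*(-65 + (-43 + 37)) = -800*(-65 - 6) = -800*(-71) = 56800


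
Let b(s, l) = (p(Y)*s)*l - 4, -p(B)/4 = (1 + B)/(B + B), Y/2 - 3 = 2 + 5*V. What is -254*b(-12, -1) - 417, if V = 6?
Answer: 237373/35 ≈ 6782.1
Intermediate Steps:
Y = 70 (Y = 6 + 2*(2 + 5*6) = 6 + 2*(2 + 30) = 6 + 2*32 = 6 + 64 = 70)
p(B) = -2*(1 + B)/B (p(B) = -4*(1 + B)/(B + B) = -4*(1 + B)/(2*B) = -4*(1 + B)*1/(2*B) = -2*(1 + B)/B)
b(s, l) = -4 - 71*l*s/35 (b(s, l) = ((-2 - 2/70)*s)*l - 4 = ((-2 - 2*1/70)*s)*l - 4 = ((-2 - 1/35)*s)*l - 4 = (-71*s/35)*l - 4 = -71*l*s/35 - 4 = -4 - 71*l*s/35)
-254*b(-12, -1) - 417 = -254*(-4 - 71/35*(-1)*(-12)) - 417 = -254*(-4 - 852/35) - 417 = -254*(-992/35) - 417 = 251968/35 - 417 = 237373/35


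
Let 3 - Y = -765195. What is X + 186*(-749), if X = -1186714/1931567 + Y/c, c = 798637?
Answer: -30701164883982394/220374410597 ≈ -1.3931e+5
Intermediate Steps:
Y = 765198 (Y = 3 - 1*(-765195) = 3 + 765195 = 765198)
X = 75753928064/220374410597 (X = -1186714/1931567 + 765198/798637 = -1186714*1/1931567 + 765198*(1/798637) = -1186714/1931567 + 109314/114091 = 75753928064/220374410597 ≈ 0.34375)
X + 186*(-749) = 75753928064/220374410597 + 186*(-749) = 75753928064/220374410597 - 139314 = -30701164883982394/220374410597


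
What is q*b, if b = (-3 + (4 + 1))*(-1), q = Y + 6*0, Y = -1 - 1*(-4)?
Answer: -6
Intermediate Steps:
Y = 3 (Y = -1 + 4 = 3)
q = 3 (q = 3 + 6*0 = 3 + 0 = 3)
b = -2 (b = (-3 + 5)*(-1) = 2*(-1) = -2)
q*b = 3*(-2) = -6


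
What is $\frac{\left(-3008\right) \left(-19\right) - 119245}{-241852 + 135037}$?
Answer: $\frac{62093}{106815} \approx 0.58131$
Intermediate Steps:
$\frac{\left(-3008\right) \left(-19\right) - 119245}{-241852 + 135037} = \frac{57152 - 119245}{-106815} = \left(-62093\right) \left(- \frac{1}{106815}\right) = \frac{62093}{106815}$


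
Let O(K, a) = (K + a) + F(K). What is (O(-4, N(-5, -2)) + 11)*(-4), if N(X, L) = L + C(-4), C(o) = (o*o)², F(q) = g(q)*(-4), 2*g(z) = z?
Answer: -1076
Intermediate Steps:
g(z) = z/2
F(q) = -2*q (F(q) = (q/2)*(-4) = -2*q)
C(o) = o⁴ (C(o) = (o²)² = o⁴)
N(X, L) = 256 + L (N(X, L) = L + (-4)⁴ = L + 256 = 256 + L)
O(K, a) = a - K (O(K, a) = (K + a) - 2*K = a - K)
(O(-4, N(-5, -2)) + 11)*(-4) = (((256 - 2) - 1*(-4)) + 11)*(-4) = ((254 + 4) + 11)*(-4) = (258 + 11)*(-4) = 269*(-4) = -1076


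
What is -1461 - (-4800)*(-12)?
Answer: -59061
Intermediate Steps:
-1461 - (-4800)*(-12) = -1461 - 80*720 = -1461 - 57600 = -59061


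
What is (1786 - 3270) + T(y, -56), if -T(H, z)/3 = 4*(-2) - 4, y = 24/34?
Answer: -1448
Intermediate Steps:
y = 12/17 (y = 24*(1/34) = 12/17 ≈ 0.70588)
T(H, z) = 36 (T(H, z) = -3*(4*(-2) - 4) = -3*(-8 - 4) = -3*(-12) = 36)
(1786 - 3270) + T(y, -56) = (1786 - 3270) + 36 = -1484 + 36 = -1448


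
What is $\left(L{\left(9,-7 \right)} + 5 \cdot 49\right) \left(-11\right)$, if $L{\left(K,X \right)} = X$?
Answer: $-2618$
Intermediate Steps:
$\left(L{\left(9,-7 \right)} + 5 \cdot 49\right) \left(-11\right) = \left(-7 + 5 \cdot 49\right) \left(-11\right) = \left(-7 + 245\right) \left(-11\right) = 238 \left(-11\right) = -2618$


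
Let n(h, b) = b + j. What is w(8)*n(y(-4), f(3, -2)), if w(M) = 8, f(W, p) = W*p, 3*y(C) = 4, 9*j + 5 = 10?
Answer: -392/9 ≈ -43.556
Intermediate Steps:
j = 5/9 (j = -5/9 + (1/9)*10 = -5/9 + 10/9 = 5/9 ≈ 0.55556)
y(C) = 4/3 (y(C) = (1/3)*4 = 4/3)
n(h, b) = 5/9 + b (n(h, b) = b + 5/9 = 5/9 + b)
w(8)*n(y(-4), f(3, -2)) = 8*(5/9 + 3*(-2)) = 8*(5/9 - 6) = 8*(-49/9) = -392/9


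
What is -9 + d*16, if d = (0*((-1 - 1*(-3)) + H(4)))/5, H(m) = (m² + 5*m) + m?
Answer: -9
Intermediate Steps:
H(m) = m² + 6*m
d = 0 (d = (0*((-1 - 1*(-3)) + 4*(6 + 4)))/5 = (0*((-1 + 3) + 4*10))*(⅕) = (0*(2 + 40))*(⅕) = (0*42)*(⅕) = 0*(⅕) = 0)
-9 + d*16 = -9 + 0*16 = -9 + 0 = -9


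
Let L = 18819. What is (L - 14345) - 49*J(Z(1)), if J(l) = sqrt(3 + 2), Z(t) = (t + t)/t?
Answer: 4474 - 49*sqrt(5) ≈ 4364.4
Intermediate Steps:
Z(t) = 2 (Z(t) = (2*t)/t = 2)
J(l) = sqrt(5)
(L - 14345) - 49*J(Z(1)) = (18819 - 14345) - 49*sqrt(5) = 4474 - 49*sqrt(5)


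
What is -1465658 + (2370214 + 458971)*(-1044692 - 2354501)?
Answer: -9616947313363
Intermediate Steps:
-1465658 + (2370214 + 458971)*(-1044692 - 2354501) = -1465658 + 2829185*(-3399193) = -1465658 - 9616945847705 = -9616947313363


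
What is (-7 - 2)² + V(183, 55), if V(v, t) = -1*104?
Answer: -23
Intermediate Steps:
V(v, t) = -104
(-7 - 2)² + V(183, 55) = (-7 - 2)² - 104 = (-9)² - 104 = 81 - 104 = -23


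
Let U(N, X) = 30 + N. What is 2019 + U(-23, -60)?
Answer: 2026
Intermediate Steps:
2019 + U(-23, -60) = 2019 + (30 - 23) = 2019 + 7 = 2026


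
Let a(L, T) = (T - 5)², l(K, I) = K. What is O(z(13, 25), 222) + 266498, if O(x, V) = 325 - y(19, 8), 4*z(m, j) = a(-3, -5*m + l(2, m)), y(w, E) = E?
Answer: 266815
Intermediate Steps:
a(L, T) = (-5 + T)²
z(m, j) = (-3 - 5*m)²/4 (z(m, j) = (-5 + (-5*m + 2))²/4 = (-5 + (2 - 5*m))²/4 = (-3 - 5*m)²/4)
O(x, V) = 317 (O(x, V) = 325 - 1*8 = 325 - 8 = 317)
O(z(13, 25), 222) + 266498 = 317 + 266498 = 266815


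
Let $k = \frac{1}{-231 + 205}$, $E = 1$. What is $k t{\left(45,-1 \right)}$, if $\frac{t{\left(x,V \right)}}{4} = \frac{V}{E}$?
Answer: $\frac{2}{13} \approx 0.15385$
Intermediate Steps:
$t{\left(x,V \right)} = 4 V$ ($t{\left(x,V \right)} = 4 \frac{V}{1} = 4 V 1 = 4 V$)
$k = - \frac{1}{26}$ ($k = \frac{1}{-26} = - \frac{1}{26} \approx -0.038462$)
$k t{\left(45,-1 \right)} = - \frac{4 \left(-1\right)}{26} = \left(- \frac{1}{26}\right) \left(-4\right) = \frac{2}{13}$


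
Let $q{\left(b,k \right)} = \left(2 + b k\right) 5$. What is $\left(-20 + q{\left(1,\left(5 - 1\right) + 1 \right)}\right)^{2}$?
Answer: $225$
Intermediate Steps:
$q{\left(b,k \right)} = 10 + 5 b k$
$\left(-20 + q{\left(1,\left(5 - 1\right) + 1 \right)}\right)^{2} = \left(-20 + \left(10 + 5 \cdot 1 \left(\left(5 - 1\right) + 1\right)\right)\right)^{2} = \left(-20 + \left(10 + 5 \cdot 1 \left(4 + 1\right)\right)\right)^{2} = \left(-20 + \left(10 + 5 \cdot 1 \cdot 5\right)\right)^{2} = \left(-20 + \left(10 + 25\right)\right)^{2} = \left(-20 + 35\right)^{2} = 15^{2} = 225$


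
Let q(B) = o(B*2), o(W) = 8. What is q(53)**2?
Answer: 64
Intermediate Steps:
q(B) = 8
q(53)**2 = 8**2 = 64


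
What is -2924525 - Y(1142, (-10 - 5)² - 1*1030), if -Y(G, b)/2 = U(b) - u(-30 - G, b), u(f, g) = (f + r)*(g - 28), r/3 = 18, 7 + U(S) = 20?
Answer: -4787087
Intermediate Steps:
U(S) = 13 (U(S) = -7 + 20 = 13)
r = 54 (r = 3*18 = 54)
u(f, g) = (-28 + g)*(54 + f) (u(f, g) = (f + 54)*(g - 28) = (54 + f)*(-28 + g) = (-28 + g)*(54 + f))
Y(G, b) = -1370 + 56*G + 108*b + 2*b*(-30 - G) (Y(G, b) = -2*(13 - (-1512 - 28*(-30 - G) + 54*b + (-30 - G)*b)) = -2*(13 - (-1512 + (840 + 28*G) + 54*b + b*(-30 - G))) = -2*(13 - (-672 + 28*G + 54*b + b*(-30 - G))) = -2*(13 + (672 - 54*b - 28*G - b*(-30 - G))) = -2*(685 - 54*b - 28*G - b*(-30 - G)) = -1370 + 56*G + 108*b + 2*b*(-30 - G))
-2924525 - Y(1142, (-10 - 5)² - 1*1030) = -2924525 - (-1370 + 48*((-10 - 5)² - 1*1030) + 56*1142 - 2*1142*((-10 - 5)² - 1*1030)) = -2924525 - (-1370 + 48*((-15)² - 1030) + 63952 - 2*1142*((-15)² - 1030)) = -2924525 - (-1370 + 48*(225 - 1030) + 63952 - 2*1142*(225 - 1030)) = -2924525 - (-1370 + 48*(-805) + 63952 - 2*1142*(-805)) = -2924525 - (-1370 - 38640 + 63952 + 1838620) = -2924525 - 1*1862562 = -2924525 - 1862562 = -4787087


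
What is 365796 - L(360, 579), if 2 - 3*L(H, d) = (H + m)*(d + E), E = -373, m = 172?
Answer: 402326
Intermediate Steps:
L(H, d) = 2/3 - (-373 + d)*(172 + H)/3 (L(H, d) = 2/3 - (H + 172)*(d - 373)/3 = 2/3 - (172 + H)*(-373 + d)/3 = 2/3 - (-373 + d)*(172 + H)/3)
365796 - L(360, 579) = 365796 - (21386 - 172/3*579 + (373/3)*360 - 1/3*360*579) = 365796 - (21386 - 33196 + 44760 - 69480) = 365796 - 1*(-36530) = 365796 + 36530 = 402326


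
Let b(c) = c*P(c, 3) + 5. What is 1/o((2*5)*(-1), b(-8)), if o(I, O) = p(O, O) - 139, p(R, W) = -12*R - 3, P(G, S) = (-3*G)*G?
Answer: -1/18634 ≈ -5.3665e-5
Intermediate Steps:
P(G, S) = -3*G²
p(R, W) = -3 - 12*R
b(c) = 5 - 3*c³ (b(c) = c*(-3*c²) + 5 = -3*c³ + 5 = 5 - 3*c³)
o(I, O) = -142 - 12*O (o(I, O) = (-3 - 12*O) - 139 = -142 - 12*O)
1/o((2*5)*(-1), b(-8)) = 1/(-142 - 12*(5 - 3*(-8)³)) = 1/(-142 - 12*(5 - 3*(-512))) = 1/(-142 - 12*(5 + 1536)) = 1/(-142 - 12*1541) = 1/(-142 - 18492) = 1/(-18634) = -1/18634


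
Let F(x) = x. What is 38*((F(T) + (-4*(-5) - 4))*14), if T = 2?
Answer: 9576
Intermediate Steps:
38*((F(T) + (-4*(-5) - 4))*14) = 38*((2 + (-4*(-5) - 4))*14) = 38*((2 + (20 - 4))*14) = 38*((2 + 16)*14) = 38*(18*14) = 38*252 = 9576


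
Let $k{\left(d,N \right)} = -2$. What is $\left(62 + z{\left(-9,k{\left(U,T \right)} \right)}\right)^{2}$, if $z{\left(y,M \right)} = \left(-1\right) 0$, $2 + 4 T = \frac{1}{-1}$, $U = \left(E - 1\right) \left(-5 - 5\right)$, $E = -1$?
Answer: $3844$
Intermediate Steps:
$U = 20$ ($U = \left(-1 - 1\right) \left(-5 - 5\right) = \left(-2\right) \left(-10\right) = 20$)
$T = - \frac{3}{4}$ ($T = - \frac{1}{2} + \frac{1}{4 \left(-1\right)} = - \frac{1}{2} + \frac{1}{4} \left(-1\right) = - \frac{1}{2} - \frac{1}{4} = - \frac{3}{4} \approx -0.75$)
$z{\left(y,M \right)} = 0$
$\left(62 + z{\left(-9,k{\left(U,T \right)} \right)}\right)^{2} = \left(62 + 0\right)^{2} = 62^{2} = 3844$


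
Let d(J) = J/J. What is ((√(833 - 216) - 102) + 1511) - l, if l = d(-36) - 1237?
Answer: 2645 + √617 ≈ 2669.8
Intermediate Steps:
d(J) = 1
l = -1236 (l = 1 - 1237 = -1236)
((√(833 - 216) - 102) + 1511) - l = ((√(833 - 216) - 102) + 1511) - 1*(-1236) = ((√617 - 102) + 1511) + 1236 = ((-102 + √617) + 1511) + 1236 = (1409 + √617) + 1236 = 2645 + √617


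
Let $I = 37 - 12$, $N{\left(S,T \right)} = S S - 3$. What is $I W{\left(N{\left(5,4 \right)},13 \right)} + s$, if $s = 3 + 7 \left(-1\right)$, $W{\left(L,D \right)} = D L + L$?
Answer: $7696$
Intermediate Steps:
$N{\left(S,T \right)} = -3 + S^{2}$ ($N{\left(S,T \right)} = S^{2} - 3 = -3 + S^{2}$)
$W{\left(L,D \right)} = L + D L$
$I = 25$
$s = -4$ ($s = 3 - 7 = -4$)
$I W{\left(N{\left(5,4 \right)},13 \right)} + s = 25 \left(-3 + 5^{2}\right) \left(1 + 13\right) - 4 = 25 \left(-3 + 25\right) 14 - 4 = 25 \cdot 22 \cdot 14 - 4 = 25 \cdot 308 - 4 = 7700 - 4 = 7696$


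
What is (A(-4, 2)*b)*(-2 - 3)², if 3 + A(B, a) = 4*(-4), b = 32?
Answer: -15200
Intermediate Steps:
A(B, a) = -19 (A(B, a) = -3 + 4*(-4) = -3 - 16 = -19)
(A(-4, 2)*b)*(-2 - 3)² = (-19*32)*(-2 - 3)² = -608*(-5)² = -608*25 = -15200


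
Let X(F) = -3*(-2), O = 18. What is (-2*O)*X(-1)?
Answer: -216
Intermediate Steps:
X(F) = 6
(-2*O)*X(-1) = -2*18*6 = -36*6 = -216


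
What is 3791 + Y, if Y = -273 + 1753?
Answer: 5271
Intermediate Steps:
Y = 1480
3791 + Y = 3791 + 1480 = 5271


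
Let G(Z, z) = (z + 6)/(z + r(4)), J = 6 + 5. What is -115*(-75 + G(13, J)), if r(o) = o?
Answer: 25484/3 ≈ 8494.7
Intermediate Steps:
J = 11
G(Z, z) = (6 + z)/(4 + z) (G(Z, z) = (z + 6)/(z + 4) = (6 + z)/(4 + z))
-115*(-75 + G(13, J)) = -115*(-75 + (6 + 11)/(4 + 11)) = -115*(-75 + 17/15) = -115*(-1108/15) = 25484/3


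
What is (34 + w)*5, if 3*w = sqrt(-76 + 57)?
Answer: 170 + 5*I*sqrt(19)/3 ≈ 170.0 + 7.2648*I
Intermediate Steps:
w = I*sqrt(19)/3 (w = sqrt(-76 + 57)/3 = sqrt(-19)/3 = (I*sqrt(19))/3 = I*sqrt(19)/3 ≈ 1.453*I)
(34 + w)*5 = (34 + I*sqrt(19)/3)*5 = 170 + 5*I*sqrt(19)/3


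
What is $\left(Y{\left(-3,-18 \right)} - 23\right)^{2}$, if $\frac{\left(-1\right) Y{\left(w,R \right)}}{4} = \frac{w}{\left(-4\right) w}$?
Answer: $484$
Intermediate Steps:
$Y{\left(w,R \right)} = 1$ ($Y{\left(w,R \right)} = - 4 \frac{w}{\left(-4\right) w} = - 4 w \left(- \frac{1}{4 w}\right) = \left(-4\right) \left(- \frac{1}{4}\right) = 1$)
$\left(Y{\left(-3,-18 \right)} - 23\right)^{2} = \left(1 - 23\right)^{2} = \left(-22\right)^{2} = 484$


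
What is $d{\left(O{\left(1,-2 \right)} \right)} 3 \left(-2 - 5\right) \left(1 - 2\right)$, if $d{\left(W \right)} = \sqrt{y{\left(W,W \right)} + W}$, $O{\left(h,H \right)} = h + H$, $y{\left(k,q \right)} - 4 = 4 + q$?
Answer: $21 \sqrt{6} \approx 51.439$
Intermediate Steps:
$y{\left(k,q \right)} = 8 + q$ ($y{\left(k,q \right)} = 4 + \left(4 + q\right) = 8 + q$)
$O{\left(h,H \right)} = H + h$
$d{\left(W \right)} = \sqrt{8 + 2 W}$ ($d{\left(W \right)} = \sqrt{\left(8 + W\right) + W} = \sqrt{8 + 2 W}$)
$d{\left(O{\left(1,-2 \right)} \right)} 3 \left(-2 - 5\right) \left(1 - 2\right) = \sqrt{8 + 2 \left(-2 + 1\right)} 3 \left(-2 - 5\right) \left(1 - 2\right) = \sqrt{8 + 2 \left(-1\right)} 3 \left(\left(-7\right) \left(-1\right)\right) = \sqrt{8 - 2} \cdot 3 \cdot 7 = \sqrt{6} \cdot 21 = 21 \sqrt{6}$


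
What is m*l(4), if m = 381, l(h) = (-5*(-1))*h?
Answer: 7620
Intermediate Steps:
l(h) = 5*h
m*l(4) = 381*(5*4) = 381*20 = 7620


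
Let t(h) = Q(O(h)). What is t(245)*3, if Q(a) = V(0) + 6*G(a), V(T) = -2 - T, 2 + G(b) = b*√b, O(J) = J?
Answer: -42 + 30870*√5 ≈ 68985.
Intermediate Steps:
G(b) = -2 + b^(3/2) (G(b) = -2 + b*√b = -2 + b^(3/2))
Q(a) = -14 + 6*a^(3/2) (Q(a) = (-2 - 1*0) + 6*(-2 + a^(3/2)) = (-2 + 0) + (-12 + 6*a^(3/2)) = -2 + (-12 + 6*a^(3/2)) = -14 + 6*a^(3/2))
t(h) = -14 + 6*h^(3/2)
t(245)*3 = (-14 + 6*245^(3/2))*3 = (-14 + 6*(1715*√5))*3 = (-14 + 10290*√5)*3 = -42 + 30870*√5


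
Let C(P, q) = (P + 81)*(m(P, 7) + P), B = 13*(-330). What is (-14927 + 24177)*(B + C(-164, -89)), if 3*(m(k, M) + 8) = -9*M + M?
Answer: 320105500/3 ≈ 1.0670e+8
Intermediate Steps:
m(k, M) = -8 - 8*M/3 (m(k, M) = -8 + (-9*M + M)/3 = -8 + (-8*M)/3 = -8 - 8*M/3)
B = -4290
C(P, q) = (81 + P)*(-80/3 + P) (C(P, q) = (P + 81)*((-8 - 8/3*7) + P) = (81 + P)*((-8 - 56/3) + P) = (81 + P)*(-80/3 + P))
(-14927 + 24177)*(B + C(-164, -89)) = (-14927 + 24177)*(-4290 + (-2160 + (-164)² + (163/3)*(-164))) = 9250*(-4290 + (-2160 + 26896 - 26732/3)) = 9250*(-4290 + 47476/3) = 9250*(34606/3) = 320105500/3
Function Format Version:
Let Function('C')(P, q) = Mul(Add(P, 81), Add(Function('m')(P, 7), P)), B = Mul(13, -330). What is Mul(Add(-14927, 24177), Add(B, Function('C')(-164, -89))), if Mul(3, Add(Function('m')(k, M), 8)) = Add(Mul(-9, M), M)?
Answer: Rational(320105500, 3) ≈ 1.0670e+8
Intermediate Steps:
Function('m')(k, M) = Add(-8, Mul(Rational(-8, 3), M)) (Function('m')(k, M) = Add(-8, Mul(Rational(1, 3), Add(Mul(-9, M), M))) = Add(-8, Mul(Rational(1, 3), Mul(-8, M))) = Add(-8, Mul(Rational(-8, 3), M)))
B = -4290
Function('C')(P, q) = Mul(Add(81, P), Add(Rational(-80, 3), P)) (Function('C')(P, q) = Mul(Add(P, 81), Add(Add(-8, Mul(Rational(-8, 3), 7)), P)) = Mul(Add(81, P), Add(Add(-8, Rational(-56, 3)), P)) = Mul(Add(81, P), Add(Rational(-80, 3), P)))
Mul(Add(-14927, 24177), Add(B, Function('C')(-164, -89))) = Mul(Add(-14927, 24177), Add(-4290, Add(-2160, Pow(-164, 2), Mul(Rational(163, 3), -164)))) = Mul(9250, Add(-4290, Add(-2160, 26896, Rational(-26732, 3)))) = Mul(9250, Add(-4290, Rational(47476, 3))) = Mul(9250, Rational(34606, 3)) = Rational(320105500, 3)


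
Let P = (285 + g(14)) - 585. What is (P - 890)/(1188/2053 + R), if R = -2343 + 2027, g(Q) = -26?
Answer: 312056/80945 ≈ 3.8552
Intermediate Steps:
R = -316
P = -326 (P = (285 - 26) - 585 = 259 - 585 = -326)
(P - 890)/(1188/2053 + R) = (-326 - 890)/(1188/2053 - 316) = -1216/(1188*(1/2053) - 316) = -1216/(1188/2053 - 316) = -1216/(-647560/2053) = -1216*(-2053/647560) = 312056/80945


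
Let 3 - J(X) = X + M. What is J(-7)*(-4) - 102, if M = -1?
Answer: -146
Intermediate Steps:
J(X) = 4 - X (J(X) = 3 - (X - 1) = 3 - (-1 + X) = 3 + (1 - X) = 4 - X)
J(-7)*(-4) - 102 = (4 - 1*(-7))*(-4) - 102 = (4 + 7)*(-4) - 102 = 11*(-4) - 102 = -44 - 102 = -146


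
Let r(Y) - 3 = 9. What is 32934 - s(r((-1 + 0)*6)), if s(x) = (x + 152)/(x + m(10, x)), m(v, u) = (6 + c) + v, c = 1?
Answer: 954922/29 ≈ 32928.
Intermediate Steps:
m(v, u) = 7 + v (m(v, u) = (6 + 1) + v = 7 + v)
r(Y) = 12 (r(Y) = 3 + 9 = 12)
s(x) = (152 + x)/(17 + x) (s(x) = (x + 152)/(x + (7 + 10)) = (152 + x)/(x + 17) = (152 + x)/(17 + x))
32934 - s(r((-1 + 0)*6)) = 32934 - (152 + 12)/(17 + 12) = 32934 - 164/29 = 954922/29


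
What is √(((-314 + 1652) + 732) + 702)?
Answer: 6*√77 ≈ 52.650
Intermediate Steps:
√(((-314 + 1652) + 732) + 702) = √((1338 + 732) + 702) = √(2070 + 702) = √2772 = 6*√77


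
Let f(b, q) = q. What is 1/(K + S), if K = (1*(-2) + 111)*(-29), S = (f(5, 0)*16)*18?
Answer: -1/3161 ≈ -0.00031636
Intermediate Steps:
S = 0 (S = (0*16)*18 = 0*18 = 0)
K = -3161 (K = (-2 + 111)*(-29) = 109*(-29) = -3161)
1/(K + S) = 1/(-3161 + 0) = 1/(-3161) = -1/3161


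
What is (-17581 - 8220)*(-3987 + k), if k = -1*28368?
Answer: 834791355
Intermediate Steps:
k = -28368
(-17581 - 8220)*(-3987 + k) = (-17581 - 8220)*(-3987 - 28368) = -25801*(-32355) = 834791355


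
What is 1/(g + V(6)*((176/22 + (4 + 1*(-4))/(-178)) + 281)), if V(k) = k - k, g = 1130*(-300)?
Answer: -1/339000 ≈ -2.9499e-6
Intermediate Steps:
g = -339000
V(k) = 0
1/(g + V(6)*((176/22 + (4 + 1*(-4))/(-178)) + 281)) = 1/(-339000 + 0*((176/22 + (4 + 1*(-4))/(-178)) + 281)) = 1/(-339000 + 0*((176*(1/22) + (4 - 4)*(-1/178)) + 281)) = 1/(-339000 + 0*((8 + 0*(-1/178)) + 281)) = 1/(-339000 + 0*((8 + 0) + 281)) = 1/(-339000 + 0*(8 + 281)) = 1/(-339000 + 0*289) = 1/(-339000 + 0) = 1/(-339000) = -1/339000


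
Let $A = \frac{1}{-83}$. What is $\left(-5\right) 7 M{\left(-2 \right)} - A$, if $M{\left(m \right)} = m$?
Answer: $\frac{5811}{83} \approx 70.012$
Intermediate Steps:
$A = - \frac{1}{83} \approx -0.012048$
$\left(-5\right) 7 M{\left(-2 \right)} - A = \left(-5\right) 7 \left(-2\right) - - \frac{1}{83} = \left(-35\right) \left(-2\right) + \frac{1}{83} = 70 + \frac{1}{83} = \frac{5811}{83}$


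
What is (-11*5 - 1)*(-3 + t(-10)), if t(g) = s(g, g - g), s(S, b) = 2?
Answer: 56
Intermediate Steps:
t(g) = 2
(-11*5 - 1)*(-3 + t(-10)) = (-11*5 - 1)*(-3 + 2) = (-55 - 1)*(-1) = -56*(-1) = 56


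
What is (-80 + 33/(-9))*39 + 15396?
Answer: 12133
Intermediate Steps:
(-80 + 33/(-9))*39 + 15396 = (-80 + 33*(-⅑))*39 + 15396 = (-80 - 11/3)*39 + 15396 = -251/3*39 + 15396 = -3263 + 15396 = 12133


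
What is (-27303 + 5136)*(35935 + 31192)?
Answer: -1488004209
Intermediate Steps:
(-27303 + 5136)*(35935 + 31192) = -22167*67127 = -1488004209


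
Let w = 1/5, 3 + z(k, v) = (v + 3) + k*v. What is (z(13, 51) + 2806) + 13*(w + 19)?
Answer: 18848/5 ≈ 3769.6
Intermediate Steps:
z(k, v) = v + k*v (z(k, v) = -3 + ((v + 3) + k*v) = -3 + ((3 + v) + k*v) = -3 + (3 + v + k*v) = v + k*v)
w = 1/5 ≈ 0.20000
(z(13, 51) + 2806) + 13*(w + 19) = (51*(1 + 13) + 2806) + 13*(1/5 + 19) = (51*14 + 2806) + 13*(96/5) = (714 + 2806) + 1248/5 = 3520 + 1248/5 = 18848/5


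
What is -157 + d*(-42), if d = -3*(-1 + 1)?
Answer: -157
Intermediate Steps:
d = 0 (d = -3*0 = 0)
-157 + d*(-42) = -157 + 0*(-42) = -157 + 0 = -157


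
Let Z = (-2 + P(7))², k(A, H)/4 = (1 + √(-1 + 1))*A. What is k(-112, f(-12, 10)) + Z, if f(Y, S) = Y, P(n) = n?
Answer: -423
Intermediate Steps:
k(A, H) = 4*A (k(A, H) = 4*((1 + √(-1 + 1))*A) = 4*((1 + √0)*A) = 4*((1 + 0)*A) = 4*(1*A) = 4*A)
Z = 25 (Z = (-2 + 7)² = 5² = 25)
k(-112, f(-12, 10)) + Z = 4*(-112) + 25 = -448 + 25 = -423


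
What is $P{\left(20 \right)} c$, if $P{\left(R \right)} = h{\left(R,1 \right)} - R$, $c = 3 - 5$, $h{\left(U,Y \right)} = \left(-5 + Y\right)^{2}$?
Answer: $8$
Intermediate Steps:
$c = -2$ ($c = 3 - 5 = -2$)
$P{\left(R \right)} = 16 - R$ ($P{\left(R \right)} = \left(-5 + 1\right)^{2} - R = \left(-4\right)^{2} - R = 16 - R$)
$P{\left(20 \right)} c = \left(16 - 20\right) \left(-2\right) = \left(-4\right) \left(-2\right) = 8$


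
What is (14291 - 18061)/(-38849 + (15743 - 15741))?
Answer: 3770/38847 ≈ 0.097047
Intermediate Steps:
(14291 - 18061)/(-38849 + (15743 - 15741)) = -3770/(-38849 + 2) = -3770/(-38847) = -3770*(-1/38847) = 3770/38847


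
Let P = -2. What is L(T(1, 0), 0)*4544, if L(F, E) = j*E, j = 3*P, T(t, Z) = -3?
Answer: 0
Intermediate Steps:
j = -6 (j = 3*(-2) = -6)
L(F, E) = -6*E
L(T(1, 0), 0)*4544 = -6*0*4544 = 0*4544 = 0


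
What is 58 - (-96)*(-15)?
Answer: -1382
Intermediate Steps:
58 - (-96)*(-15) = 58 - 48*30 = 58 - 1440 = -1382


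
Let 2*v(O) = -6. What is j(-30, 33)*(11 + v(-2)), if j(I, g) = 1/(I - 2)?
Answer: -1/4 ≈ -0.25000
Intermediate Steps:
j(I, g) = 1/(-2 + I)
v(O) = -3 (v(O) = (1/2)*(-6) = -3)
j(-30, 33)*(11 + v(-2)) = (11 - 3)/(-2 - 30) = 8/(-32) = -1/32*8 = -1/4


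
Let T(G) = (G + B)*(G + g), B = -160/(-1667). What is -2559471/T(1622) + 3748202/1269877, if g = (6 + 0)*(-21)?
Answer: 263358155265347/138836505767344 ≈ 1.8969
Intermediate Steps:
B = 160/1667 (B = -160*(-1/1667) = 160/1667 ≈ 0.095981)
g = -126 (g = 6*(-21) = -126)
T(G) = (-126 + G)*(160/1667 + G) (T(G) = (G + 160/1667)*(G - 126) = (160/1667 + G)*(-126 + G) = (-126 + G)*(160/1667 + G))
-2559471/T(1622) + 3748202/1269877 = -2559471/(-20160/1667 + 1622**2 - 209882/1667*1622) + 3748202/1269877 = -2559471/(-20160/1667 + 2630884 - 340428604/1667) + 3748202*(1/1269877) = -2559471/4045234864/1667 + 3748202/1269877 = -2559471*1667/4045234864 + 3748202/1269877 = -4266638157/4045234864 + 3748202/1269877 = 263358155265347/138836505767344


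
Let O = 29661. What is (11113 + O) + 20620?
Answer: 61394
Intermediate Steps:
(11113 + O) + 20620 = (11113 + 29661) + 20620 = 40774 + 20620 = 61394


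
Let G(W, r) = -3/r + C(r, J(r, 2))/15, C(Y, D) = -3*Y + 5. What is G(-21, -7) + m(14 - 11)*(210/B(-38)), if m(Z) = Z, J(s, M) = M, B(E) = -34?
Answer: -29216/1785 ≈ -16.367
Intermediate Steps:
C(Y, D) = 5 - 3*Y
G(W, r) = ⅓ - 3/r - r/5 (G(W, r) = -3/r + (5 - 3*r)/15 = -3/r + (5 - 3*r)*(1/15) = -3/r + (⅓ - r/5) = ⅓ - 3/r - r/5)
G(-21, -7) + m(14 - 11)*(210/B(-38)) = (⅓ - 3/(-7) - ⅕*(-7)) + (14 - 11)*(210/(-34)) = (⅓ - 3*(-⅐) + 7/5) + 3*(210*(-1/34)) = (⅓ + 3/7 + 7/5) + 3*(-105/17) = 227/105 - 315/17 = -29216/1785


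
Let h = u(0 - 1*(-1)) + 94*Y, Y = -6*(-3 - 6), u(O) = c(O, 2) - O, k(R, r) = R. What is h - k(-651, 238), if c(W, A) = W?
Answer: 5727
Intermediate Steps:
u(O) = 0 (u(O) = O - O = 0)
Y = 54 (Y = -6*(-9) = 54)
h = 5076 (h = 0 + 94*54 = 0 + 5076 = 5076)
h - k(-651, 238) = 5076 - 1*(-651) = 5076 + 651 = 5727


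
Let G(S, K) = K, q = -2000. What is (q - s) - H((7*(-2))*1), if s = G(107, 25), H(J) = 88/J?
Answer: -14131/7 ≈ -2018.7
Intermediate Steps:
s = 25
(q - s) - H((7*(-2))*1) = (-2000 - 1*25) - 88/((7*(-2))*1) = (-2000 - 25) - 88/((-14*1)) = -2025 - 88/(-14) = -2025 - 88*(-1)/14 = -2025 - 1*(-44/7) = -2025 + 44/7 = -14131/7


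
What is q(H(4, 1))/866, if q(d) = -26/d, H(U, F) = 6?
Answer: -13/2598 ≈ -0.0050038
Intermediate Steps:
q(H(4, 1))/866 = -26/6/866 = -26*1/6*(1/866) = -13/3*1/866 = -13/2598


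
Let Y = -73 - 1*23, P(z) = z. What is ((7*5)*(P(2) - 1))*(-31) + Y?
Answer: -1181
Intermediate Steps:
Y = -96 (Y = -73 - 23 = -96)
((7*5)*(P(2) - 1))*(-31) + Y = ((7*5)*(2 - 1))*(-31) - 96 = (35*1)*(-31) - 96 = 35*(-31) - 96 = -1085 - 96 = -1181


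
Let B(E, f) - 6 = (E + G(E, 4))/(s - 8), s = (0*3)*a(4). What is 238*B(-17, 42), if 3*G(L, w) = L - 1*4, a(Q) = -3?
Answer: 2142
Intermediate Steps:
G(L, w) = -4/3 + L/3 (G(L, w) = (L - 1*4)/3 = (L - 4)/3 = (-4 + L)/3 = -4/3 + L/3)
s = 0 (s = (0*3)*(-3) = 0*(-3) = 0)
B(E, f) = 37/6 - E/6 (B(E, f) = 6 + (E + (-4/3 + E/3))/(0 - 8) = 6 + (-4/3 + 4*E/3)/(-8) = 6 + (-4/3 + 4*E/3)*(-⅛) = 6 + (⅙ - E/6) = 37/6 - E/6)
238*B(-17, 42) = 238*(37/6 - ⅙*(-17)) = 238*(37/6 + 17/6) = 238*9 = 2142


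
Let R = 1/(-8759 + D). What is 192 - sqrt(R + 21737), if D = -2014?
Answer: 192 - 10*sqrt(311449691)/1197 ≈ 44.565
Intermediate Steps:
R = -1/10773 (R = 1/(-8759 - 2014) = 1/(-10773) = -1/10773 ≈ -9.2825e-5)
192 - sqrt(R + 21737) = 192 - sqrt(-1/10773 + 21737) = 192 - sqrt(234172700/10773) = 192 - 10*sqrt(311449691)/1197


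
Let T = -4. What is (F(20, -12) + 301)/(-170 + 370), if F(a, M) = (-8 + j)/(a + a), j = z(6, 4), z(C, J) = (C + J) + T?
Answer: 6019/4000 ≈ 1.5047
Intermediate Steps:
z(C, J) = -4 + C + J (z(C, J) = (C + J) - 4 = -4 + C + J)
j = 6 (j = -4 + 6 + 4 = 6)
F(a, M) = -1/a (F(a, M) = (-8 + 6)/(a + a) = -2*1/(2*a) = -1/a)
(F(20, -12) + 301)/(-170 + 370) = (-1/20 + 301)/(-170 + 370) = (-1*1/20 + 301)/200 = (-1/20 + 301)*(1/200) = (6019/20)*(1/200) = 6019/4000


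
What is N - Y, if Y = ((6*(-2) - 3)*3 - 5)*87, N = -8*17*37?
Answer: -682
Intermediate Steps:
N = -5032 (N = -136*37 = -5032)
Y = -4350 (Y = ((-12 - 3)*3 - 5)*87 = (-15*3 - 5)*87 = (-45 - 5)*87 = -50*87 = -4350)
N - Y = -5032 - 1*(-4350) = -5032 + 4350 = -682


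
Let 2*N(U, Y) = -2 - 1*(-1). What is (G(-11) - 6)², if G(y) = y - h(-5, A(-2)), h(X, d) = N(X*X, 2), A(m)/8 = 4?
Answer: 1089/4 ≈ 272.25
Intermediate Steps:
A(m) = 32 (A(m) = 8*4 = 32)
N(U, Y) = -½ (N(U, Y) = (-2 - 1*(-1))/2 = (-2 + 1)/2 = (½)*(-1) = -½)
h(X, d) = -½
G(y) = ½ + y (G(y) = y - 1*(-½) = y + ½ = ½ + y)
(G(-11) - 6)² = ((½ - 11) - 6)² = (-21/2 - 6)² = (-33/2)² = 1089/4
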